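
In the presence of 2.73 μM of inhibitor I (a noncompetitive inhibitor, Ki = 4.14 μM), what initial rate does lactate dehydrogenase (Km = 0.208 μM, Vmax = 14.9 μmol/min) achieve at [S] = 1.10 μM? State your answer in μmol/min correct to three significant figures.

7.55 μmol/min

α = 1 + [I]/Ki = 1 + 2.73/4.14 = 1.659.
For a noncompetitive inhibitor, Vmax is reduced to Vmax/α while Km is unchanged: Km,app = 0.208 μM, Vmax,app = 8.98 μmol/min.
v = Vmax,app·[S]/(Km,app + [S]) = 8.98 × 1.10/(0.208 + 1.10) = 7.55 μmol/min.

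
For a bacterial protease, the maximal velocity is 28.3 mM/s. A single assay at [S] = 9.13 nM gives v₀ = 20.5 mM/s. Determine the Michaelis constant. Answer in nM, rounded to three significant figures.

3.47 nM

From v = Vmax[S]/(Km+[S]), Km = [S](Vmax − v)/v.
Km = 9.13 × (28.3 − 20.5) / 20.5 = 71.21/20.5 = 3.47 nM.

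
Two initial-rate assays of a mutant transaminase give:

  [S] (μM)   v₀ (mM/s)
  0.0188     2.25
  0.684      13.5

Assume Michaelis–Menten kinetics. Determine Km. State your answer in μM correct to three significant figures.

0.113 μM

In reciprocal form, 1/v = (Km/Vmax)·(1/[S]) + 1/Vmax. The two points give (1/[S], 1/v) = (53.19, 0.4444) and (1.462, 0.07407).
Slope = (0.4444 − 0.07407)/(53.19 − 1.462) = 0.007160; intercept = 0.4444 − 0.007160×53.19 = 0.06361.
Vmax = 1/intercept = 15.7 mM/s; Km = slope × Vmax = 0.007160 × 15.7 = 0.113 μM.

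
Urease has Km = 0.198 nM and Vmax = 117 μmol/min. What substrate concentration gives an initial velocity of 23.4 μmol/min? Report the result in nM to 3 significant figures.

0.0495 nM

Rearranging v = Vmax[S]/(Km+[S]) gives [S] = Km·v/(Vmax − v).
[S] = 0.198 × 23.4 / (117 − 23.4) = 4.633/93.60 = 0.0495 nM.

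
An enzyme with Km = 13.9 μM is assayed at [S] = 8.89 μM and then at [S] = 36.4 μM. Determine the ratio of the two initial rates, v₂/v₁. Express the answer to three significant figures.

The fractional saturations are [S]/(Km+[S]) = 8.89/22.79 = 0.3901 and 36.4/50.30 = 0.7237.
v₂/v₁ is just their ratio: 0.7237/0.3901 = 1.86.

1.86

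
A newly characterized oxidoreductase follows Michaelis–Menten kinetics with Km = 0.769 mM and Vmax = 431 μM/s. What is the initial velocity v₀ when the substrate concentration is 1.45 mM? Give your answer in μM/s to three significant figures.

v = Vmax·[S]/(Km + [S]) = 431 × 1.45 / (0.769 + 1.45)
  = 624.9 / 2.219 = 282 μM/s.

282 μM/s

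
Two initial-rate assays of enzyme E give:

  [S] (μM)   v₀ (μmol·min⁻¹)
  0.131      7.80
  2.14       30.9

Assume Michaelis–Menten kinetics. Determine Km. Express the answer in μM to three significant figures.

0.512 μM

In reciprocal form, 1/v = (Km/Vmax)·(1/[S]) + 1/Vmax. The two points give (1/[S], 1/v) = (7.634, 0.1282) and (0.4673, 0.03236).
Slope = (0.1282 − 0.03236)/(7.634 − 0.4673) = 0.01337; intercept = 0.1282 − 0.01337×7.634 = 0.02611.
Vmax = 1/intercept = 38.3 μmol·min⁻¹; Km = slope × Vmax = 0.01337 × 38.3 = 0.512 μM.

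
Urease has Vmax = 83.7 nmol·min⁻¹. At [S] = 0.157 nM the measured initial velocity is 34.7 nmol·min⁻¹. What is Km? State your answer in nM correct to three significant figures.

0.222 nM

v/Vmax = 34.7/83.7 = 0.4146 = [S]/(Km+[S]).
So Km + [S] = [S]/0.4146 = 0.3787 nM, giving Km = 0.3787 − 0.157 = 0.222 nM.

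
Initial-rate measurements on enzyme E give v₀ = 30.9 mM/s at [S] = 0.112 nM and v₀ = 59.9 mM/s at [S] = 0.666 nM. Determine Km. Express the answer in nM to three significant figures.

0.156 nM

From v = Vmax[S]/(Km+[S]), each point gives Vmax = v(Km+[S])/[S].
Equating: 30.9(Km+0.112)/0.112 = 59.9(Km+0.666)/0.666.
275.9·Km + 30.9 = 89.94·Km + 59.9, so (275.9 − 89.94)·Km = 59.9 − 30.9.
Km = 29.00/186.0 = 0.156 nM; then Vmax = 30.9(0.156+0.112)/0.112 = 73.9 mM/s.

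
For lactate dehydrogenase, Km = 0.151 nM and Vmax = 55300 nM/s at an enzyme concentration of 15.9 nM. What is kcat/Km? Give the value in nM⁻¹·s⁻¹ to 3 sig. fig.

23000 nM⁻¹·s⁻¹

kcat = Vmax/[E]total = 55300/15.9 = 3480 s⁻¹.
kcat/Km = 3480/0.151 = 23000 nM⁻¹·s⁻¹.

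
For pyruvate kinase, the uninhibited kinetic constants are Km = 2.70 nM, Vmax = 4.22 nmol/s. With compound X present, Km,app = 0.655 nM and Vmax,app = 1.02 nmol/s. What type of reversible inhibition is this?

uncompetitive

Both Km and Vmax decrease by the same factor (~4.12-fold) — characteristic of uncompetitive inhibition.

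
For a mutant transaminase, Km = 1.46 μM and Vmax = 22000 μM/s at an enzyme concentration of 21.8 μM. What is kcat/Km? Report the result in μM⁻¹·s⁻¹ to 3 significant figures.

691 μM⁻¹·s⁻¹

kcat = Vmax/[E]total = 22000/21.8 = 1010 s⁻¹.
kcat/Km = 1010/1.46 = 691 μM⁻¹·s⁻¹.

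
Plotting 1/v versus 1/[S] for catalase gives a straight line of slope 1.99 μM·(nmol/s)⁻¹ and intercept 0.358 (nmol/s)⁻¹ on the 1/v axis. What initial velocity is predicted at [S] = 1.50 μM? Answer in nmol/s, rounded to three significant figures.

The y-intercept is 1/Vmax, so Vmax = 1/0.358 = 2.79 nmol/s.
The slope is Km/Vmax, so Km = 1.99 × 2.79 = 5.56 μM.
Then v = 2.79 × 1.50/(5.56 + 1.50) = 0.594 nmol/s.

0.594 nmol/s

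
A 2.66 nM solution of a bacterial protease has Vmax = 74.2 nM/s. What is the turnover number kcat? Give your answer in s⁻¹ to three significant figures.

27.9 s⁻¹

kcat = Vmax/[E]total = 74.2 nM/s / 2.66 nM = 27.9 s⁻¹.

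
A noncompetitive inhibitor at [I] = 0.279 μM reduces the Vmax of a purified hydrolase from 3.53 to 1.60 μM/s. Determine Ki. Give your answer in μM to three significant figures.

0.231 μM

Noncompetitive: Vmax,app = Vmax/α with α = 1 + [I]/Ki.
α = Vmax/Vmax,app = 3.53/1.60 = 2.206.
Since α = 1 + [I]/Ki, [I]/Ki = 2.206 − 1 = 1.206 and Ki = 0.279/1.206 = 0.231 μM.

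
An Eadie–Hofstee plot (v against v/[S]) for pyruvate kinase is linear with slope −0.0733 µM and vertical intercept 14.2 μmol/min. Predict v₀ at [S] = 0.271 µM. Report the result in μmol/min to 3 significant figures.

11.2 μmol/min

In the Eadie–Hofstee form v = Vmax − Km·(v/[S]), the slope is −Km and the intercept is Vmax, so Km = 0.0733 µM and Vmax = 14.2 μmol/min.
v = 14.2 × 0.271/(0.0733 + 0.271) = 11.2 μmol/min.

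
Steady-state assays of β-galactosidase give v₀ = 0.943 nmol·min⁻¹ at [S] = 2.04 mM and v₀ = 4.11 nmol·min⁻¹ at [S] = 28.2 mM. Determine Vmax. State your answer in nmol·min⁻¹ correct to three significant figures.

5.57 nmol·min⁻¹

From v = Vmax[S]/(Km+[S]), each point gives Vmax = v(Km+[S])/[S].
Equating: 0.943(Km+2.04)/2.04 = 4.11(Km+28.2)/28.2.
0.4623·Km + 0.943 = 0.1457·Km + 4.11, so (0.4623 − 0.1457)·Km = 4.11 − 0.943.
Km = 3.167/0.3165 = 10.0 mM; then Vmax = 0.943(10.0+2.04)/2.04 = 5.57 nmol·min⁻¹.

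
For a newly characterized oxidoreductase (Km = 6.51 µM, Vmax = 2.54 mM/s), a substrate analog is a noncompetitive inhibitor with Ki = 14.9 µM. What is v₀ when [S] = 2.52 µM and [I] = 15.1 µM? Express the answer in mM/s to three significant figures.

0.352 mM/s

α = 1 + [I]/Ki = 1 + 15.1/14.9 = 2.013.
For a noncompetitive inhibitor, Vmax is reduced to Vmax/α while Km is unchanged: Km,app = 6.51 µM, Vmax,app = 1.26 mM/s.
v = Vmax,app·[S]/(Km,app + [S]) = 1.26 × 2.52/(6.51 + 2.52) = 0.352 mM/s.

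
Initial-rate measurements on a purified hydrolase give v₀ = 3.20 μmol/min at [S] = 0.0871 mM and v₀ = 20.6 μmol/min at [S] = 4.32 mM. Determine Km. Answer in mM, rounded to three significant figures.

In reciprocal form, 1/v = (Km/Vmax)·(1/[S]) + 1/Vmax. The two points give (1/[S], 1/v) = (11.48, 0.3125) and (0.2315, 0.04854).
Slope = (0.3125 − 0.04854)/(11.48 − 0.2315) = 0.02346; intercept = 0.3125 − 0.02346×11.48 = 0.04311.
Vmax = 1/intercept = 23.2 μmol/min; Km = slope × Vmax = 0.02346 × 23.2 = 0.544 mM.

0.544 mM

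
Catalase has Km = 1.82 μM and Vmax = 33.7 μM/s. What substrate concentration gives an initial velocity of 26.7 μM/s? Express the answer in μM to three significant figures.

Rearranging v = Vmax[S]/(Km+[S]) gives [S] = Km·v/(Vmax − v).
[S] = 1.82 × 26.7 / (33.7 − 26.7) = 48.59/7.000 = 6.94 μM.

6.94 μM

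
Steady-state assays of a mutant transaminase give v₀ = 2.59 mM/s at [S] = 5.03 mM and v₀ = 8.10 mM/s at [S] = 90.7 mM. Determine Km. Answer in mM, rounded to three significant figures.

From v = Vmax[S]/(Km+[S]), each point gives Vmax = v(Km+[S])/[S].
Equating: 2.59(Km+5.03)/5.03 = 8.10(Km+90.7)/90.7.
0.5149·Km + 2.59 = 0.08931·Km + 8.10, so (0.5149 − 0.08931)·Km = 8.10 − 2.59.
Km = 5.510/0.4256 = 12.9 mM; then Vmax = 2.59(12.9+5.03)/5.03 = 9.26 mM/s.

12.9 mM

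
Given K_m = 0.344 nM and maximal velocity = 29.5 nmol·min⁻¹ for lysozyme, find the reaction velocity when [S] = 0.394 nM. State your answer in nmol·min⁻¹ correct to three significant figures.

[S]/(Km+[S]) = 0.394/0.7380 = 0.5339, the fractional saturation.
v = 0.5339 × Vmax = 0.5339 × 29.5 = 15.7 nmol·min⁻¹.

15.7 nmol·min⁻¹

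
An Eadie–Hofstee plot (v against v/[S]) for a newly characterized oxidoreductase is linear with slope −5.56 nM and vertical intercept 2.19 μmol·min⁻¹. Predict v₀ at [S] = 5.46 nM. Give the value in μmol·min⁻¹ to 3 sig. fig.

1.09 μmol·min⁻¹

In the Eadie–Hofstee form v = Vmax − Km·(v/[S]), the slope is −Km and the intercept is Vmax, so Km = 5.56 nM and Vmax = 2.19 μmol·min⁻¹.
v = 2.19 × 5.46/(5.56 + 5.46) = 1.09 μmol·min⁻¹.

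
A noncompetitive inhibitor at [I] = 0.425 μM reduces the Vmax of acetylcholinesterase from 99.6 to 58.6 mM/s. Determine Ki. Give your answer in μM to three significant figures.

0.607 μM

Noncompetitive: Vmax,app = Vmax/α with α = 1 + [I]/Ki.
α = Vmax/Vmax,app = 99.6/58.6 = 1.700.
Ki = [I]/(α − 1) = 0.425/0.6997 = 0.607 μM.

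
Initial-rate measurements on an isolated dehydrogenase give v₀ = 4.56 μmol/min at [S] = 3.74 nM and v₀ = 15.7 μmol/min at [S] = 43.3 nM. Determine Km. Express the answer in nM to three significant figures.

From v = Vmax[S]/(Km+[S]), each point gives Vmax = v(Km+[S])/[S].
Equating: 4.56(Km+3.74)/3.74 = 15.7(Km+43.3)/43.3.
1.219·Km + 4.56 = 0.3626·Km + 15.7, so (1.219 − 0.3626)·Km = 15.7 − 4.56.
Km = 11.14/0.8567 = 13.0 nM; then Vmax = 4.56(13.0+3.74)/3.74 = 20.4 μmol/min.

13.0 nM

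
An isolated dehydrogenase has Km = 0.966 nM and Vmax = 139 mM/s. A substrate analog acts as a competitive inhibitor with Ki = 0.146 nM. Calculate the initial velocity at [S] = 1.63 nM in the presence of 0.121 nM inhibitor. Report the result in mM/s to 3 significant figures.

α = 1 + [I]/Ki = 1 + 0.121/0.146 = 1.829.
For a competitive inhibitor, Vmax is unchanged and the apparent Km becomes α·Km: Km,app = 1.77 nM, Vmax,app = 139 mM/s.
v = Vmax,app·[S]/(Km,app + [S]) = 139 × 1.63/(1.77 + 1.63) = 66.7 mM/s.

66.7 mM/s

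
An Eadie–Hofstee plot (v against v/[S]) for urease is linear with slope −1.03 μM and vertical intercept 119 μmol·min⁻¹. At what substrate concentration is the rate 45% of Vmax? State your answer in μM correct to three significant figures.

The Eadie–Hofstee slope gives Km = 1.03 μM (slope = −Km).
v/Vmax = [S]/(Km+[S]) = 0.45 ⇒ [S] = Km·0.45/(1−0.45) = 1.03 × 0.8182 = 0.843 μM.

0.843 μM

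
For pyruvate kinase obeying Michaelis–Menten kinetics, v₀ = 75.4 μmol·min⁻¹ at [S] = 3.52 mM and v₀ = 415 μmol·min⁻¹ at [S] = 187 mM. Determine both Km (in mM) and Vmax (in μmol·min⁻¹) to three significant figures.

Km = 17.7 mM; Vmax = 454 μmol·min⁻¹

In reciprocal form, 1/v = (Km/Vmax)·(1/[S]) + 1/Vmax. The two points give (1/[S], 1/v) = (0.2841, 0.01326) and (0.005348, 0.002410).
Slope = (0.01326 − 0.002410)/(0.2841 − 0.005348) = 0.03894; intercept = 0.01326 − 0.03894×0.2841 = 0.002201.
Vmax = 1/intercept = 454 μmol·min⁻¹; Km = slope × Vmax = 0.03894 × 454 = 17.7 mM.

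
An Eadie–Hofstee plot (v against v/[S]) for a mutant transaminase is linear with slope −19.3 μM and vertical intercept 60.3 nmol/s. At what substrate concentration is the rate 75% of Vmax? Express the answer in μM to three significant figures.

The Eadie–Hofstee slope gives Km = 19.3 μM (slope = −Km).
v/Vmax = [S]/(Km+[S]) = 0.75 ⇒ [S] = Km·0.75/(1−0.75) = 19.3 × 3.000 = 57.9 μM.

57.9 μM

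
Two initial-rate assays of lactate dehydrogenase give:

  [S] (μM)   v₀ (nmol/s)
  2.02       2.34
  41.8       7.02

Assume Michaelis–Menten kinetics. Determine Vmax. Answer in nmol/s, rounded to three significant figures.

From v = Vmax[S]/(Km+[S]), each point gives Vmax = v(Km+[S])/[S].
Equating: 2.34(Km+2.02)/2.02 = 7.02(Km+41.8)/41.8.
1.158·Km + 2.34 = 0.1679·Km + 7.02, so (1.158 − 0.1679)·Km = 7.02 − 2.34.
Km = 4.680/0.9905 = 4.73 μM; then Vmax = 2.34(4.73+2.02)/2.02 = 7.81 nmol/s.

7.81 nmol/s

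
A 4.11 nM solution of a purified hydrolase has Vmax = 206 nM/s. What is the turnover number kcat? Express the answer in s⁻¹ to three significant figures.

kcat = Vmax/[E]total = 206 nM/s / 4.11 nM = 50.1 s⁻¹.

50.1 s⁻¹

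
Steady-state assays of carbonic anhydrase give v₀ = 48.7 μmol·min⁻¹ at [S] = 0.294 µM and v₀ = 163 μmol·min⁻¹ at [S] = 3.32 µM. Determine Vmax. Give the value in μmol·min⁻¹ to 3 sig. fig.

211 μmol·min⁻¹

In reciprocal form, 1/v = (Km/Vmax)·(1/[S]) + 1/Vmax. The two points give (1/[S], 1/v) = (3.401, 0.02053) and (0.3012, 0.006135).
Slope = (0.02053 − 0.006135)/(3.401 − 0.3012) = 0.004645; intercept = 0.02053 − 0.004645×3.401 = 0.004736.
Vmax = 1/intercept = 211 μmol·min⁻¹; Km = slope × Vmax = 0.004645 × 211 = 0.981 µM.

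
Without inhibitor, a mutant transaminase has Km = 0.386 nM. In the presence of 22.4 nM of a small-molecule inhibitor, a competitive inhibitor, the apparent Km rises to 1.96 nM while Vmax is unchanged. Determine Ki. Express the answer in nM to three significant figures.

Competitive: Km,app = α·Km with α = 1 + [I]/Ki.
α = Km,app/Km = 1.96/0.386 = 5.078.
Since α = 1 + [I]/Ki, [I]/Ki = 5.078 − 1 = 4.078 and Ki = 22.4/4.078 = 5.49 nM.

5.49 nM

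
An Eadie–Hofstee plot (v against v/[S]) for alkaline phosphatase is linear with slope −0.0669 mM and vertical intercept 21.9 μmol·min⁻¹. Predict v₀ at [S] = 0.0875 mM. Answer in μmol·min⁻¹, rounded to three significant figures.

In the Eadie–Hofstee form v = Vmax − Km·(v/[S]), the slope is −Km and the intercept is Vmax, so Km = 0.0669 mM and Vmax = 21.9 μmol·min⁻¹.
v = 21.9 × 0.0875/(0.0669 + 0.0875) = 12.4 μmol·min⁻¹.

12.4 μmol·min⁻¹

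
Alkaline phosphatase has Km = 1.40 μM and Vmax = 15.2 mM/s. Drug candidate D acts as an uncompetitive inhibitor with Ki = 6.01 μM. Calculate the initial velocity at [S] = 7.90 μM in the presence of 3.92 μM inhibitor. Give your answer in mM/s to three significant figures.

8.31 mM/s

With α = 1 + [I]/Ki = 1 + 3.92/6.01 = 1.652, the uncompetitive rate law is v = (Vmax/α)·[S] / (Km/α + [S]).
v = (15.2/1.652)×7.90 / (1.40/1.652 + 7.90) = 72.68/8.747 = 8.31 mM/s.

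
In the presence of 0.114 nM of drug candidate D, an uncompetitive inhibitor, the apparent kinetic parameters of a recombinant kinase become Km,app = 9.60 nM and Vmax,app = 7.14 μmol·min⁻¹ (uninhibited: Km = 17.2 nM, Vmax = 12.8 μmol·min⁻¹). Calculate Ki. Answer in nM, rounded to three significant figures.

0.144 nM

Uncompetitive: Vmax,app = Vmax/α (and Km,app = Km/α) with α = 1 + [I]/Ki.
α = Vmax/Vmax,app = 12.8/7.14 = 1.793.
Since α = 1 + [I]/Ki, [I]/Ki = 1.793 − 1 = 0.7927 and Ki = 0.114/0.7927 = 0.144 nM.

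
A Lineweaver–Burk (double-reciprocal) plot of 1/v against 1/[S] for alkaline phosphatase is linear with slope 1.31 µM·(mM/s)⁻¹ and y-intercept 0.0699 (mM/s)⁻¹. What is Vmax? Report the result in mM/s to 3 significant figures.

14.3 mM/s

The y-intercept of a Lineweaver–Burk plot equals 1/Vmax, so Vmax = 1/0.0699 = 14.3 mM/s.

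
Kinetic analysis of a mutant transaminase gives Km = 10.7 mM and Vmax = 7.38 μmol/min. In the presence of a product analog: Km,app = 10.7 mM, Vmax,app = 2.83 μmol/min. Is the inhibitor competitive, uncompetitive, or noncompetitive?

noncompetitive

Vmax decreases (7.38 → 2.83 μmol/min) while Km is unchanged — pure noncompetitive inhibition.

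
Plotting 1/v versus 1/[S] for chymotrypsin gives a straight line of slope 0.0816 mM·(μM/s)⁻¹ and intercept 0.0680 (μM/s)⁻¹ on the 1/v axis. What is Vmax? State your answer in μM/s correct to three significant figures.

The y-intercept of a Lineweaver–Burk plot equals 1/Vmax, so Vmax = 1/0.0680 = 14.7 μM/s.

14.7 μM/s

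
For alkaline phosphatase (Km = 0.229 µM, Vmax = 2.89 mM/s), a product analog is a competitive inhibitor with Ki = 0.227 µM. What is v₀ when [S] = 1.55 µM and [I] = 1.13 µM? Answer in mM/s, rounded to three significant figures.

α = 1 + [I]/Ki = 1 + 1.13/0.227 = 5.978.
For a competitive inhibitor, Vmax is unchanged and the apparent Km becomes α·Km: Km,app = 1.37 µM, Vmax,app = 2.89 mM/s.
v = Vmax,app·[S]/(Km,app + [S]) = 2.89 × 1.55/(1.37 + 1.55) = 1.53 mM/s.

1.53 mM/s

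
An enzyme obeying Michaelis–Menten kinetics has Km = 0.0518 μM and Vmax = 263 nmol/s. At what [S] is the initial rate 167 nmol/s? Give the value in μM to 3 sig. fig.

Rearranging v = Vmax[S]/(Km+[S]) gives [S] = Km·v/(Vmax − v).
[S] = 0.0518 × 167 / (263 − 167) = 8.651/96.00 = 0.0901 μM.

0.0901 μM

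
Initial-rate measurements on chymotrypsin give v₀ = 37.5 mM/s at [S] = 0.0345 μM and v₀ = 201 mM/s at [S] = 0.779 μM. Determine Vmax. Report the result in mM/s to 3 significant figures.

252 mM/s

From v = Vmax[S]/(Km+[S]), each point gives Vmax = v(Km+[S])/[S].
Equating: 37.5(Km+0.0345)/0.0345 = 201(Km+0.779)/0.779.
1087·Km + 37.5 = 258.0·Km + 201, so (1087 − 258.0)·Km = 201 − 37.5.
Km = 163.5/828.9 = 0.197 μM; then Vmax = 37.5(0.197+0.0345)/0.0345 = 252 mM/s.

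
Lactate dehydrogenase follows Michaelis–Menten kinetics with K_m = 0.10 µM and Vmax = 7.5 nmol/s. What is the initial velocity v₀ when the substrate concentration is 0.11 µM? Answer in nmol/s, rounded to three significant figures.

[S]/(Km+[S]) = 0.11/0.2100 = 0.5238, the fractional saturation.
v = 0.5238 × Vmax = 0.5238 × 7.5 = 3.93 nmol/s.

3.93 nmol/s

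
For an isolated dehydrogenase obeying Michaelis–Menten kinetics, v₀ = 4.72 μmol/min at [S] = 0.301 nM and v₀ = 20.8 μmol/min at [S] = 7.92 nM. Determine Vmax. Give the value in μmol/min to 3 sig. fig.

In reciprocal form, 1/v = (Km/Vmax)·(1/[S]) + 1/Vmax. The two points give (1/[S], 1/v) = (3.322, 0.2119) and (0.1263, 0.04808).
Slope = (0.2119 − 0.04808)/(3.322 − 0.1263) = 0.05125; intercept = 0.2119 − 0.05125×3.322 = 0.04161.
Vmax = 1/intercept = 24.0 μmol/min; Km = slope × Vmax = 0.05125 × 24.0 = 1.23 nM.

24.0 μmol/min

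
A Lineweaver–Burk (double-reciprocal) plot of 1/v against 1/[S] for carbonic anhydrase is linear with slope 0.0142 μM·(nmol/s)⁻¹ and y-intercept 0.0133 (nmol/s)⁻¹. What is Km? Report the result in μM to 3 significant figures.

y-intercept = 1/Vmax ⇒ Vmax = 75.2 nmol/s; slope = Km/Vmax ⇒ Km = slope × Vmax.
Km = 0.0142 × 75.2 = 1.07 μM.

1.07 μM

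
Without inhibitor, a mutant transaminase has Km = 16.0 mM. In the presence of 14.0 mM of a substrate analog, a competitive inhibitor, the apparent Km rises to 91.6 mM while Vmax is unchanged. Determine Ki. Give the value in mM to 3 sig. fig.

Competitive: Km,app = α·Km with α = 1 + [I]/Ki.
α = Km,app/Km = 91.6/16.0 = 5.725.
Ki = [I]/(α − 1) = 14.0/4.725 = 2.96 mM.

2.96 mM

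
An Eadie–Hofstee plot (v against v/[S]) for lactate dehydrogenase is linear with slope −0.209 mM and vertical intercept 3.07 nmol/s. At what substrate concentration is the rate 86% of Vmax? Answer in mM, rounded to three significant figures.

The Eadie–Hofstee slope gives Km = 0.209 mM (slope = −Km).
v/Vmax = [S]/(Km+[S]) = 0.86 ⇒ [S] = Km·0.86/(1−0.86) = 0.209 × 6.143 = 1.28 mM.

1.28 mM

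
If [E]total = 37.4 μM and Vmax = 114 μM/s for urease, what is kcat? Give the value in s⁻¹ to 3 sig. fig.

3.05 s⁻¹

kcat = Vmax/[E]total = 114 μM/s / 37.4 μM = 3.05 s⁻¹.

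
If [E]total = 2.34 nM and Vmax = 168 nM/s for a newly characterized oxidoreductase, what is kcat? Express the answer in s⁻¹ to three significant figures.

71.8 s⁻¹

kcat = Vmax/[E]total = 168 nM/s / 2.34 nM = 71.8 s⁻¹.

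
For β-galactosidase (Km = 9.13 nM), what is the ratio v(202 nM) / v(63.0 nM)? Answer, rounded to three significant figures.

1.10

Since Vmax cancels, v₂/v₁ = [S]₂(Km+[S]₁) / [S]₁(Km+[S]₂).
= 202×(9.13+63.0) / (63.0×(9.13+202)) = 14570/13300 = 1.10.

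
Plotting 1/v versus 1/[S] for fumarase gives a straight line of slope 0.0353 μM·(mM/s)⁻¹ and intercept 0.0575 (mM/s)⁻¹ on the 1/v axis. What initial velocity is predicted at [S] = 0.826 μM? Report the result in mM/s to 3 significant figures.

The y-intercept is 1/Vmax, so Vmax = 1/0.0575 = 17.4 mM/s.
The slope is Km/Vmax, so Km = 0.0353 × 17.4 = 0.614 μM.
Then v = 17.4 × 0.826/(0.614 + 0.826) = 9.98 mM/s.

9.98 mM/s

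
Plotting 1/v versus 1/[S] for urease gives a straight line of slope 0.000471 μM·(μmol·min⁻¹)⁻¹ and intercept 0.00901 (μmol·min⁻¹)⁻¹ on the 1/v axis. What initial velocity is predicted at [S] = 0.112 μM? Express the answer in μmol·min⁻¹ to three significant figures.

The y-intercept is 1/Vmax, so Vmax = 1/0.00901 = 111 μmol·min⁻¹.
The slope is Km/Vmax, so Km = 0.000471 × 111 = 0.0523 μM.
Then v = 111 × 0.112/(0.0523 + 0.112) = 75.7 μmol·min⁻¹.

75.7 μmol·min⁻¹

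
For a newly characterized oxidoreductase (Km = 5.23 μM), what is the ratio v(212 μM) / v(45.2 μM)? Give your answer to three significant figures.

1.09

The fractional saturations are [S]/(Km+[S]) = 45.2/50.43 = 0.8963 and 212/217.2 = 0.9759.
v₂/v₁ is just their ratio: 0.9759/0.8963 = 1.09.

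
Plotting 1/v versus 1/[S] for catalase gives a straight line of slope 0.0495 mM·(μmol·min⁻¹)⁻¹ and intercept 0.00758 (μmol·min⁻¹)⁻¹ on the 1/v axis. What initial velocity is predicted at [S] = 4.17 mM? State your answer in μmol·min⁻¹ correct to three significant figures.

51.4 μmol·min⁻¹

The y-intercept is 1/Vmax, so Vmax = 1/0.00758 = 132 μmol·min⁻¹.
The slope is Km/Vmax, so Km = 0.0495 × 132 = 6.53 mM.
Then v = 132 × 4.17/(6.53 + 4.17) = 51.4 μmol·min⁻¹.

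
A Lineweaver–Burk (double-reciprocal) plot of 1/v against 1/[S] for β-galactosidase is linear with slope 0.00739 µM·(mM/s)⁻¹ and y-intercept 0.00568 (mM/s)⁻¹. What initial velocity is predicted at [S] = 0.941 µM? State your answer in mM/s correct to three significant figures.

The y-intercept is 1/Vmax, so Vmax = 1/0.00568 = 176 mM/s.
The slope is Km/Vmax, so Km = 0.00739 × 176 = 1.30 µM.
Then v = 176 × 0.941/(1.30 + 0.941) = 73.9 mM/s.

73.9 mM/s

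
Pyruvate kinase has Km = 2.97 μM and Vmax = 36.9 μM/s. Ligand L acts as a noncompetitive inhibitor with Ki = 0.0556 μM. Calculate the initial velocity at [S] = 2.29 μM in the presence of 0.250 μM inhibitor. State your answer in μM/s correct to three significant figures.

2.92 μM/s

With α = 1 + [I]/Ki = 1 + 0.250/0.0556 = 5.496, the noncompetitive rate law is v = (Vmax/α)·[S] / (Km + [S]).
v = (36.9/5.496)×2.29 / (2.97 + 2.29) = 15.37/5.260 = 2.92 μM/s.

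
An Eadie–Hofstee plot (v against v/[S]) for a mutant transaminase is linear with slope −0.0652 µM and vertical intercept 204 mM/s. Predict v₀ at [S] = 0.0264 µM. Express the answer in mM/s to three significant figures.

In the Eadie–Hofstee form v = Vmax − Km·(v/[S]), the slope is −Km and the intercept is Vmax, so Km = 0.0652 µM and Vmax = 204 mM/s.
v = 204 × 0.0264/(0.0652 + 0.0264) = 58.8 mM/s.

58.8 mM/s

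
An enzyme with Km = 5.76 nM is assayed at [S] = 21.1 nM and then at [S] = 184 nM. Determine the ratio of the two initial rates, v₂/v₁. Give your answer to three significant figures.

The fractional saturations are [S]/(Km+[S]) = 21.1/26.86 = 0.7856 and 184/189.8 = 0.9696.
v₂/v₁ is just their ratio: 0.9696/0.7856 = 1.23.

1.23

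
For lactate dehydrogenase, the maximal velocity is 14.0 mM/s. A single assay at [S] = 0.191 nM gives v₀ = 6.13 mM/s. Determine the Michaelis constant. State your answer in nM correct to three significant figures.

From v = Vmax[S]/(Km+[S]), Km = [S](Vmax − v)/v.
Km = 0.191 × (14.0 − 6.13) / 6.13 = 1.503/6.13 = 0.245 nM.

0.245 nM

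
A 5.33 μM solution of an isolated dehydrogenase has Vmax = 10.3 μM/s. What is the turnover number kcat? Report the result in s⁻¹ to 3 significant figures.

kcat = Vmax/[E]total = 10.3 μM/s / 5.33 μM = 1.93 s⁻¹.

1.93 s⁻¹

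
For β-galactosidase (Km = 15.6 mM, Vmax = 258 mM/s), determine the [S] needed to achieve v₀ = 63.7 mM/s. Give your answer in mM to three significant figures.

Rearranging v = Vmax[S]/(Km+[S]) gives [S] = Km·v/(Vmax − v).
[S] = 15.6 × 63.7 / (258 − 63.7) = 993.7/194.3 = 5.11 mM.

5.11 mM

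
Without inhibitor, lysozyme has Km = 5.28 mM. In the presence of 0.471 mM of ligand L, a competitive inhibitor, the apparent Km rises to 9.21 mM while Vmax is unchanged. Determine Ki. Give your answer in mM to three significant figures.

Competitive: Km,app = α·Km with α = 1 + [I]/Ki.
α = Km,app/Km = 9.21/5.28 = 1.744.
Since α = 1 + [I]/Ki, [I]/Ki = 1.744 − 1 = 0.7443 and Ki = 0.471/0.7443 = 0.633 mM.

0.633 mM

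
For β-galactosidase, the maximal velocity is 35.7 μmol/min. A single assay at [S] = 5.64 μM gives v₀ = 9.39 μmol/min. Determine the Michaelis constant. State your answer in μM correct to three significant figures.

v/Vmax = 9.39/35.7 = 0.2630 = [S]/(Km+[S]).
So Km + [S] = [S]/0.2630 = 21.44 μM, giving Km = 21.44 − 5.64 = 15.8 μM.

15.8 μM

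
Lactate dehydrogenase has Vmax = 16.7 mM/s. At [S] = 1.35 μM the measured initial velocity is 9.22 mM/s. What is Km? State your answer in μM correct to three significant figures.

1.10 μM

v/Vmax = 9.22/16.7 = 0.5521 = [S]/(Km+[S]).
So Km + [S] = [S]/0.5521 = 2.445 μM, giving Km = 2.445 − 1.35 = 1.10 μM.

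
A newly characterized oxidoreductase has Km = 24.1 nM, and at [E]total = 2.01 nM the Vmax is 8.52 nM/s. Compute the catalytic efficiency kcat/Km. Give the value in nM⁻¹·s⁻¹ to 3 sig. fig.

0.176 nM⁻¹·s⁻¹

kcat = Vmax/[E]total = 8.52/2.01 = 4.24 s⁻¹.
kcat/Km = 4.24/24.1 = 0.176 nM⁻¹·s⁻¹.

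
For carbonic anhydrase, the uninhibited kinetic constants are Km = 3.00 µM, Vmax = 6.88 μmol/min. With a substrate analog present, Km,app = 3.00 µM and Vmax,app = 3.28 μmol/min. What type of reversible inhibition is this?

Vmax decreases (6.88 → 3.28 μmol/min) while Km is unchanged — pure noncompetitive inhibition.

noncompetitive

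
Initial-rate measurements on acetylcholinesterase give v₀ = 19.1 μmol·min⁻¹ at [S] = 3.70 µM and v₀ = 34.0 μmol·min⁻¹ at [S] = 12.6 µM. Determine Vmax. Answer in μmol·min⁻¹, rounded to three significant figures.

50.3 μmol·min⁻¹

From v = Vmax[S]/(Km+[S]), each point gives Vmax = v(Km+[S])/[S].
Equating: 19.1(Km+3.70)/3.70 = 34.0(Km+12.6)/12.6.
5.162·Km + 19.1 = 2.698·Km + 34.0, so (5.162 − 2.698)·Km = 34.0 − 19.1.
Km = 14.90/2.464 = 6.05 µM; then Vmax = 19.1(6.05+3.70)/3.70 = 50.3 μmol·min⁻¹.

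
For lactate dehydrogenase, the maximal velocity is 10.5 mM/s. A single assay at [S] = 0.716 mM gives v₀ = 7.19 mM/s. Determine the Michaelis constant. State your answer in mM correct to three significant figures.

0.330 mM

From v = Vmax[S]/(Km+[S]), Km = [S](Vmax − v)/v.
Km = 0.716 × (10.5 − 7.19) / 7.19 = 2.370/7.19 = 0.330 mM.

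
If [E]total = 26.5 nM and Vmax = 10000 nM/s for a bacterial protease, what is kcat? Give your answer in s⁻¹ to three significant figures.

377 s⁻¹

kcat = Vmax/[E]total = 10000 nM/s / 26.5 nM = 377 s⁻¹.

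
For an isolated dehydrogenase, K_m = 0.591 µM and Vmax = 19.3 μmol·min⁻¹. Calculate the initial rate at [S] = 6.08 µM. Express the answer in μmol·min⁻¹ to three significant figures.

17.6 μmol·min⁻¹

[S]/(Km+[S]) = 6.08/6.671 = 0.9114, the fractional saturation.
v = 0.9114 × Vmax = 0.9114 × 19.3 = 17.6 μmol·min⁻¹.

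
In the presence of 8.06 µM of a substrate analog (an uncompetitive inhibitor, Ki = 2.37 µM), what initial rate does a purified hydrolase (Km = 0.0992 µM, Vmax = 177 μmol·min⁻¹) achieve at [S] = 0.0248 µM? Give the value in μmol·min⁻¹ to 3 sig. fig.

α = 1 + [I]/Ki = 1 + 8.06/2.37 = 4.401.
For an uncompetitive inhibitor, both parameters are divided by α, giving Vmax/α and Km/α: Km,app = 0.0225 µM, Vmax,app = 40.2 μmol·min⁻¹.
v = Vmax,app·[S]/(Km,app + [S]) = 40.2 × 0.0248/(0.0225 + 0.0248) = 21.1 μmol·min⁻¹.

21.1 μmol·min⁻¹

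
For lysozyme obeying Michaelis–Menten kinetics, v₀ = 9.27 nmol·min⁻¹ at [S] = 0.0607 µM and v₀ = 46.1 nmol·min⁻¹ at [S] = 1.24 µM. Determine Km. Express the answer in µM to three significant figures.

0.319 µM

In reciprocal form, 1/v = (Km/Vmax)·(1/[S]) + 1/Vmax. The two points give (1/[S], 1/v) = (16.47, 0.1079) and (0.8065, 0.02169).
Slope = (0.1079 − 0.02169)/(16.47 − 0.8065) = 0.005501; intercept = 0.1079 − 0.005501×16.47 = 0.01726.
Vmax = 1/intercept = 58.0 nmol·min⁻¹; Km = slope × Vmax = 0.005501 × 58.0 = 0.319 µM.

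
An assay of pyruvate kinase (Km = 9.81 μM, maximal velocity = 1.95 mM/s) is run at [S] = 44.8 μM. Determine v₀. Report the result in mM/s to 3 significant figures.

1.60 mM/s

[S]/(Km+[S]) = 44.8/54.61 = 0.8204, the fractional saturation.
v = 0.8204 × Vmax = 0.8204 × 1.95 = 1.60 mM/s.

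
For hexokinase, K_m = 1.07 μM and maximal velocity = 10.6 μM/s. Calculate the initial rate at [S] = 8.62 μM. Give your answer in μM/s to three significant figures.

9.43 μM/s

[S]/(Km+[S]) = 8.62/9.690 = 0.8896, the fractional saturation.
v = 0.8896 × Vmax = 0.8896 × 10.6 = 9.43 μM/s.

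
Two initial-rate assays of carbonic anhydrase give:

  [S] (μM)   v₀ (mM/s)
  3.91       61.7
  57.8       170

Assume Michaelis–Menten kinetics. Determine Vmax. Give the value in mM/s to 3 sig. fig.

From v = Vmax[S]/(Km+[S]), each point gives Vmax = v(Km+[S])/[S].
Equating: 61.7(Km+3.91)/3.91 = 170(Km+57.8)/57.8.
15.78·Km + 61.7 = 2.941·Km + 170, so (15.78 − 2.941)·Km = 170 − 61.7.
Km = 108.3/12.84 = 8.44 μM; then Vmax = 61.7(8.44+3.91)/3.91 = 195 mM/s.

195 mM/s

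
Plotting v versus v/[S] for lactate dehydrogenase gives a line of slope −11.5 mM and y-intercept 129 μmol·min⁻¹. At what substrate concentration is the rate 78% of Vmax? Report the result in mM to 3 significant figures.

The Eadie–Hofstee slope gives Km = 11.5 mM (slope = −Km).
v/Vmax = [S]/(Km+[S]) = 0.78 ⇒ [S] = Km·0.78/(1−0.78) = 11.5 × 3.545 = 40.8 mM.

40.8 mM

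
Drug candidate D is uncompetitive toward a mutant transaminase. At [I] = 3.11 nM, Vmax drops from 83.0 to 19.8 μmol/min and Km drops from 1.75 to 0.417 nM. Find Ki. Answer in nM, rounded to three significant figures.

0.974 nM

Uncompetitive: Vmax,app = Vmax/α (and Km,app = Km/α) with α = 1 + [I]/Ki.
α = Vmax/Vmax,app = 83.0/19.8 = 4.192.
Ki = [I]/(α − 1) = 3.11/3.192 = 0.974 nM.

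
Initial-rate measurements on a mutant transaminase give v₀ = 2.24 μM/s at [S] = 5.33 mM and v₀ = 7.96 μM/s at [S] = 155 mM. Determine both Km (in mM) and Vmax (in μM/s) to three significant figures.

Km = 15.5 mM; Vmax = 8.76 μM/s

From v = Vmax[S]/(Km+[S]), each point gives Vmax = v(Km+[S])/[S].
Equating: 2.24(Km+5.33)/5.33 = 7.96(Km+155)/155.
0.4203·Km + 2.24 = 0.05135·Km + 7.96, so (0.4203 − 0.05135)·Km = 7.96 − 2.24.
Km = 5.720/0.3689 = 15.5 mM; then Vmax = 2.24(15.5+5.33)/5.33 = 8.76 μM/s.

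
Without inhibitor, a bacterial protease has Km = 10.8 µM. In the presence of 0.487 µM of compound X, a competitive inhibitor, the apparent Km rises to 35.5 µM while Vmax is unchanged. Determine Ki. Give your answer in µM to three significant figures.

Competitive: Km,app = α·Km with α = 1 + [I]/Ki.
α = Km,app/Km = 35.5/10.8 = 3.287.
Ki = [I]/(α − 1) = 0.487/2.287 = 0.213 µM.

0.213 µM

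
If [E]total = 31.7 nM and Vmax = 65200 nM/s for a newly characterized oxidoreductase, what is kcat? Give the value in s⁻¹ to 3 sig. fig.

kcat = Vmax/[E]total = 65200 nM/s / 31.7 nM = 2060 s⁻¹.

2060 s⁻¹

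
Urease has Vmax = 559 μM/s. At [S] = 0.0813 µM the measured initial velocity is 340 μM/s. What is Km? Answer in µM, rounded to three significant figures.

v/Vmax = 340/559 = 0.6082 = [S]/(Km+[S]).
So Km + [S] = [S]/0.6082 = 0.1337 µM, giving Km = 0.1337 − 0.0813 = 0.0524 µM.

0.0524 µM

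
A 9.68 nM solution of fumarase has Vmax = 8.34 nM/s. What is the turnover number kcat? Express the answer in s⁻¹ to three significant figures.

kcat = Vmax/[E]total = 8.34 nM/s / 9.68 nM = 0.862 s⁻¹.

0.862 s⁻¹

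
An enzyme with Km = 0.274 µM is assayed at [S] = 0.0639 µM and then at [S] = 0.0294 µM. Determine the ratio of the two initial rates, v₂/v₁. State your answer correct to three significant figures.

Since Vmax cancels, v₂/v₁ = [S]₂(Km+[S]₁) / [S]₁(Km+[S]₂).
= 0.0294×(0.274+0.0639) / (0.0639×(0.274+0.0294)) = 0.009934/0.01939 = 0.512.

0.512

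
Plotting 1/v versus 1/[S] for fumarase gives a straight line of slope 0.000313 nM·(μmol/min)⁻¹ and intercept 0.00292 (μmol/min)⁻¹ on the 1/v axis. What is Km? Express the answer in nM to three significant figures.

y-intercept = 1/Vmax ⇒ Vmax = 342 μmol/min; slope = Km/Vmax ⇒ Km = slope × Vmax.
Km = 0.000313 × 342 = 0.107 nM.

0.107 nM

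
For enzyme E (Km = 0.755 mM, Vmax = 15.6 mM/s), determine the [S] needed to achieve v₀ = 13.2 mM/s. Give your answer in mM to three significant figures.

4.15 mM

Rearranging v = Vmax[S]/(Km+[S]) gives [S] = Km·v/(Vmax − v).
[S] = 0.755 × 13.2 / (15.6 − 13.2) = 9.966/2.400 = 4.15 mM.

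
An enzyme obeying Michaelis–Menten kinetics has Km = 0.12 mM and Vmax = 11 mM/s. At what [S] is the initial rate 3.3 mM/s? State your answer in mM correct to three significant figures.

0.0514 mM

Rearranging v = Vmax[S]/(Km+[S]) gives [S] = Km·v/(Vmax − v).
[S] = 0.12 × 3.3 / (11 − 3.3) = 0.3960/7.700 = 0.0514 mM.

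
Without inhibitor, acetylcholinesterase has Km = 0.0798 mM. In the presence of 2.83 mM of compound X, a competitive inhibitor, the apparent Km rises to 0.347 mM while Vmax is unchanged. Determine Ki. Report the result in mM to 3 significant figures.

Competitive: Km,app = α·Km with α = 1 + [I]/Ki.
α = Km,app/Km = 0.347/0.0798 = 4.348.
Ki = [I]/(α − 1) = 2.83/3.348 = 0.845 mM.

0.845 mM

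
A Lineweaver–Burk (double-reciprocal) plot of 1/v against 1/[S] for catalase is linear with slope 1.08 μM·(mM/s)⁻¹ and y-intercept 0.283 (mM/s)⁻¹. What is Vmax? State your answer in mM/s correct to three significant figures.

3.53 mM/s

The y-intercept of a Lineweaver–Burk plot equals 1/Vmax, so Vmax = 1/0.283 = 3.53 mM/s.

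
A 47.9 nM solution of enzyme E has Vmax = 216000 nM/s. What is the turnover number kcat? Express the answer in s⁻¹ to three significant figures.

kcat = Vmax/[E]total = 216000 nM/s / 47.9 nM = 4510 s⁻¹.

4510 s⁻¹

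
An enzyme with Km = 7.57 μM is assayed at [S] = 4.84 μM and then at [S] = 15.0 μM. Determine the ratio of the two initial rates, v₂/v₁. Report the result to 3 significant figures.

Since Vmax cancels, v₂/v₁ = [S]₂(Km+[S]₁) / [S]₁(Km+[S]₂).
= 15.0×(7.57+4.84) / (4.84×(7.57+15.0)) = 186.2/109.2 = 1.70.

1.70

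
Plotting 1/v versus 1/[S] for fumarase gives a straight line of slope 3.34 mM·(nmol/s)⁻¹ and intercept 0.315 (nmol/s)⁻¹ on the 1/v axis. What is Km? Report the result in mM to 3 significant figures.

10.6 mM

y-intercept = 1/Vmax ⇒ Vmax = 3.17 nmol/s; slope = Km/Vmax ⇒ Km = slope × Vmax.
Km = 3.34 × 3.17 = 10.6 mM.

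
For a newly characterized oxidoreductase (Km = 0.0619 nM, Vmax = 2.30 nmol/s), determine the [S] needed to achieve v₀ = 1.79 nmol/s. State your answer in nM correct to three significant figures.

0.217 nM

Rearranging v = Vmax[S]/(Km+[S]) gives [S] = Km·v/(Vmax − v).
[S] = 0.0619 × 1.79 / (2.30 − 1.79) = 0.1108/0.5100 = 0.217 nM.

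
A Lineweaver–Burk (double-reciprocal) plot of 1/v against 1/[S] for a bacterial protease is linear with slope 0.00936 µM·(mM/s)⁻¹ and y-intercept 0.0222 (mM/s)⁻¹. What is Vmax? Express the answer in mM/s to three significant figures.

45.0 mM/s

The y-intercept of a Lineweaver–Burk plot equals 1/Vmax, so Vmax = 1/0.0222 = 45.0 mM/s.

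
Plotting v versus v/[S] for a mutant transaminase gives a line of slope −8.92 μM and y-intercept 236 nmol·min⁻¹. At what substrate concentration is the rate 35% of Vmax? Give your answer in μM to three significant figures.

4.80 μM

The Eadie–Hofstee slope gives Km = 8.92 μM (slope = −Km).
v/Vmax = [S]/(Km+[S]) = 0.35 ⇒ [S] = Km·0.35/(1−0.35) = 8.92 × 0.5385 = 4.80 μM.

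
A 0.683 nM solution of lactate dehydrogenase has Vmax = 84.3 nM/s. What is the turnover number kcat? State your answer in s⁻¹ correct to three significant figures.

kcat = Vmax/[E]total = 84.3 nM/s / 0.683 nM = 123 s⁻¹.

123 s⁻¹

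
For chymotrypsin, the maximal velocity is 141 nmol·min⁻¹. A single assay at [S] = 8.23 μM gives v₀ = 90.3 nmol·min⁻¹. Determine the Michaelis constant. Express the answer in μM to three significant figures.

v/Vmax = 90.3/141 = 0.6404 = [S]/(Km+[S]).
So Km + [S] = [S]/0.6404 = 12.85 μM, giving Km = 12.85 − 8.23 = 4.62 μM.

4.62 μM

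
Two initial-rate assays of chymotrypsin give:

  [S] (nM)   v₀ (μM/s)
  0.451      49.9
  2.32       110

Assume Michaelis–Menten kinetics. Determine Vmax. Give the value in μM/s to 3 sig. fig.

From v = Vmax[S]/(Km+[S]), each point gives Vmax = v(Km+[S])/[S].
Equating: 49.9(Km+0.451)/0.451 = 110(Km+2.32)/2.32.
110.6·Km + 49.9 = 47.41·Km + 110, so (110.6 − 47.41)·Km = 110 − 49.9.
Km = 60.10/63.23 = 0.951 nM; then Vmax = 49.9(0.951+0.451)/0.451 = 155 μM/s.

155 μM/s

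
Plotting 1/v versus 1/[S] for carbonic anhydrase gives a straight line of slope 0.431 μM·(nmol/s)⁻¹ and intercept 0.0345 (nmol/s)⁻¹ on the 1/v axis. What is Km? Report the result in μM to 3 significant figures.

y-intercept = 1/Vmax ⇒ Vmax = 29.0 nmol/s; slope = Km/Vmax ⇒ Km = slope × Vmax.
Km = 0.431 × 29.0 = 12.5 μM.

12.5 μM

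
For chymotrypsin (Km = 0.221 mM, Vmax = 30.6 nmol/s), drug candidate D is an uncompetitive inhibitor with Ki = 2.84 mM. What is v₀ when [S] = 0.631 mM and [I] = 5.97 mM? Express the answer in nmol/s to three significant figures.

8.86 nmol/s

α = 1 + [I]/Ki = 1 + 5.97/2.84 = 3.102.
For an uncompetitive inhibitor, both parameters are divided by α, giving Vmax/α and Km/α: Km,app = 0.0712 mM, Vmax,app = 9.86 nmol/s.
v = Vmax,app·[S]/(Km,app + [S]) = 9.86 × 0.631/(0.0712 + 0.631) = 8.86 nmol/s.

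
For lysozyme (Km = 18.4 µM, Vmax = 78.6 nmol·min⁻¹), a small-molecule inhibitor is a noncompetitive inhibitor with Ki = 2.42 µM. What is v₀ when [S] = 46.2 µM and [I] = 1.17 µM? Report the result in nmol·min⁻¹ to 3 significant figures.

37.9 nmol·min⁻¹

With α = 1 + [I]/Ki = 1 + 1.17/2.42 = 1.483, the noncompetitive rate law is v = (Vmax/α)·[S] / (Km + [S]).
v = (78.6/1.483)×46.2 / (18.4 + 46.2) = 2448/64.60 = 37.9 nmol·min⁻¹.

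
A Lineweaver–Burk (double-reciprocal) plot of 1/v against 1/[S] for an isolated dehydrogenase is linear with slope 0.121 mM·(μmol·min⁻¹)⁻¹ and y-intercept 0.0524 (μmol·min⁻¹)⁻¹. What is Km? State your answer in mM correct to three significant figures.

2.31 mM

y-intercept = 1/Vmax ⇒ Vmax = 19.1 μmol·min⁻¹; slope = Km/Vmax ⇒ Km = slope × Vmax.
Km = 0.121 × 19.1 = 2.31 mM.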